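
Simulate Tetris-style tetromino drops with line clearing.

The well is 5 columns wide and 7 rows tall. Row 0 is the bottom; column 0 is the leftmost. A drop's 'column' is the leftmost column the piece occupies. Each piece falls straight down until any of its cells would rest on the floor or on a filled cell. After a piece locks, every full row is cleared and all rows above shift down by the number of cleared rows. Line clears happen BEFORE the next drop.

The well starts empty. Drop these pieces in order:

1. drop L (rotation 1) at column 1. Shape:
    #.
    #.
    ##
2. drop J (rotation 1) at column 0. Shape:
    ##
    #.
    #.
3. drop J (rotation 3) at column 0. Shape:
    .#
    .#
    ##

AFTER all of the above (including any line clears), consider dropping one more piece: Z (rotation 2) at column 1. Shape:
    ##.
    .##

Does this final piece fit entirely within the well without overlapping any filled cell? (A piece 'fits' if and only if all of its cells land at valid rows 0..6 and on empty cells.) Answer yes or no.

Answer: no

Derivation:
Drop 1: L rot1 at col 1 lands with bottom-row=0; cleared 0 line(s) (total 0); column heights now [0 3 1 0 0], max=3
Drop 2: J rot1 at col 0 lands with bottom-row=1; cleared 0 line(s) (total 0); column heights now [4 4 1 0 0], max=4
Drop 3: J rot3 at col 0 lands with bottom-row=4; cleared 0 line(s) (total 0); column heights now [5 7 1 0 0], max=7
Test piece Z rot2 at col 1 (width 3): heights before test = [5 7 1 0 0]; fits = False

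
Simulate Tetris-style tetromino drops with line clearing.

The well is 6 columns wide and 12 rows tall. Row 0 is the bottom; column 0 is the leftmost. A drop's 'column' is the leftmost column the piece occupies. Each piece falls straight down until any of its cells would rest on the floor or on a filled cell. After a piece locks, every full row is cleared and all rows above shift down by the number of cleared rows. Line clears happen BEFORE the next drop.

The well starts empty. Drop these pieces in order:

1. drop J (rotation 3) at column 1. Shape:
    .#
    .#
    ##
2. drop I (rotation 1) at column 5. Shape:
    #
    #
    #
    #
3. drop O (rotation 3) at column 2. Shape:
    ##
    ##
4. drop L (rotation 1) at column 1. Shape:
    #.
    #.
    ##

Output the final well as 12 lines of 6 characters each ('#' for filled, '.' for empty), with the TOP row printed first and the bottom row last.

Answer: ......
......
......
......
.#....
.#....
.##...
..##..
..##.#
..#..#
..#..#
.##..#

Derivation:
Drop 1: J rot3 at col 1 lands with bottom-row=0; cleared 0 line(s) (total 0); column heights now [0 1 3 0 0 0], max=3
Drop 2: I rot1 at col 5 lands with bottom-row=0; cleared 0 line(s) (total 0); column heights now [0 1 3 0 0 4], max=4
Drop 3: O rot3 at col 2 lands with bottom-row=3; cleared 0 line(s) (total 0); column heights now [0 1 5 5 0 4], max=5
Drop 4: L rot1 at col 1 lands with bottom-row=5; cleared 0 line(s) (total 0); column heights now [0 8 6 5 0 4], max=8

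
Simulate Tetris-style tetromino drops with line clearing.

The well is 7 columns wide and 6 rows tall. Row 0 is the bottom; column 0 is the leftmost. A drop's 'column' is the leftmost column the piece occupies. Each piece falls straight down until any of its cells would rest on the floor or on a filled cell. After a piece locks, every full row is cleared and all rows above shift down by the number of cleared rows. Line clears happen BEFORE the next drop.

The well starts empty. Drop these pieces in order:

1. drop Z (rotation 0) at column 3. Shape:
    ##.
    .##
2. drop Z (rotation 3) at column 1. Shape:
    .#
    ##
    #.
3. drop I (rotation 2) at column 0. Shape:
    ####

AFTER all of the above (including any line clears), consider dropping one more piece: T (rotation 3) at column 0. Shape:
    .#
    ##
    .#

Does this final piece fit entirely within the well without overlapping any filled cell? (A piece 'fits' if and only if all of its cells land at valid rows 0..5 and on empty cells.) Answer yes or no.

Drop 1: Z rot0 at col 3 lands with bottom-row=0; cleared 0 line(s) (total 0); column heights now [0 0 0 2 2 1 0], max=2
Drop 2: Z rot3 at col 1 lands with bottom-row=0; cleared 0 line(s) (total 0); column heights now [0 2 3 2 2 1 0], max=3
Drop 3: I rot2 at col 0 lands with bottom-row=3; cleared 0 line(s) (total 0); column heights now [4 4 4 4 2 1 0], max=4
Test piece T rot3 at col 0 (width 2): heights before test = [4 4 4 4 2 1 0]; fits = False

Answer: no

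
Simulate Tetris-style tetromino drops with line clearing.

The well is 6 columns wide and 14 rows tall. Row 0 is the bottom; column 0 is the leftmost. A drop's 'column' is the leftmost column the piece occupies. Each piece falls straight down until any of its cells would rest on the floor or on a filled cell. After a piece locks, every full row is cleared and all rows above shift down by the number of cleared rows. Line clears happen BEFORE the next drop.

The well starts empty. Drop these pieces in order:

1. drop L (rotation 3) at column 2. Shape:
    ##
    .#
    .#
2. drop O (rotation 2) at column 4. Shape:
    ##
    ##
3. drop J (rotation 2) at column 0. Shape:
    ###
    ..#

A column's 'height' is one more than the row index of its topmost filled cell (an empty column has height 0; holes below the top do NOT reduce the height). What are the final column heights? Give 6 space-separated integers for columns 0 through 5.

Answer: 5 5 5 3 2 2

Derivation:
Drop 1: L rot3 at col 2 lands with bottom-row=0; cleared 0 line(s) (total 0); column heights now [0 0 3 3 0 0], max=3
Drop 2: O rot2 at col 4 lands with bottom-row=0; cleared 0 line(s) (total 0); column heights now [0 0 3 3 2 2], max=3
Drop 3: J rot2 at col 0 lands with bottom-row=3; cleared 0 line(s) (total 0); column heights now [5 5 5 3 2 2], max=5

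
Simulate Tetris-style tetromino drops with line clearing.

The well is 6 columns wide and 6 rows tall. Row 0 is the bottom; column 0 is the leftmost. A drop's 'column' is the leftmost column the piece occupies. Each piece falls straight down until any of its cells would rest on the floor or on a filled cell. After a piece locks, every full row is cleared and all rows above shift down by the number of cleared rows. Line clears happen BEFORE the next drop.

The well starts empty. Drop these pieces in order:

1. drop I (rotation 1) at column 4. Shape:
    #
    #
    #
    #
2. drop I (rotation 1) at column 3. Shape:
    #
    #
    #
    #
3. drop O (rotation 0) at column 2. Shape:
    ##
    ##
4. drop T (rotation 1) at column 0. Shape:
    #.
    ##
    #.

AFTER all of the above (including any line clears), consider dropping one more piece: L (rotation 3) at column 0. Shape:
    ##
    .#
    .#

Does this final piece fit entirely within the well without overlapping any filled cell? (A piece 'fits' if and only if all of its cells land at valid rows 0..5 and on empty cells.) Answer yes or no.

Answer: yes

Derivation:
Drop 1: I rot1 at col 4 lands with bottom-row=0; cleared 0 line(s) (total 0); column heights now [0 0 0 0 4 0], max=4
Drop 2: I rot1 at col 3 lands with bottom-row=0; cleared 0 line(s) (total 0); column heights now [0 0 0 4 4 0], max=4
Drop 3: O rot0 at col 2 lands with bottom-row=4; cleared 0 line(s) (total 0); column heights now [0 0 6 6 4 0], max=6
Drop 4: T rot1 at col 0 lands with bottom-row=0; cleared 0 line(s) (total 0); column heights now [3 2 6 6 4 0], max=6
Test piece L rot3 at col 0 (width 2): heights before test = [3 2 6 6 4 0]; fits = True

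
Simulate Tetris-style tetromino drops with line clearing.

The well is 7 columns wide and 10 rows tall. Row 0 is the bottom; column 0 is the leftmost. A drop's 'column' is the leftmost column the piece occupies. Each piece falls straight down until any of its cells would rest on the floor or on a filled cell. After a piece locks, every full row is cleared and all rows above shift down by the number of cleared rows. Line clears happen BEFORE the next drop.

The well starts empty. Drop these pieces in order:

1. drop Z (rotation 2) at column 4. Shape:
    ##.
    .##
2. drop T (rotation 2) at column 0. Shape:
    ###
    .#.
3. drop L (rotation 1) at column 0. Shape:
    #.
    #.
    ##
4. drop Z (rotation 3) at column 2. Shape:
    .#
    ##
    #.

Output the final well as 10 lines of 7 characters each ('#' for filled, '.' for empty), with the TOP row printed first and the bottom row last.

Answer: .......
.......
.......
.......
.......
#..#...
#.##...
###....
###.##.
.#...##

Derivation:
Drop 1: Z rot2 at col 4 lands with bottom-row=0; cleared 0 line(s) (total 0); column heights now [0 0 0 0 2 2 1], max=2
Drop 2: T rot2 at col 0 lands with bottom-row=0; cleared 0 line(s) (total 0); column heights now [2 2 2 0 2 2 1], max=2
Drop 3: L rot1 at col 0 lands with bottom-row=2; cleared 0 line(s) (total 0); column heights now [5 3 2 0 2 2 1], max=5
Drop 4: Z rot3 at col 2 lands with bottom-row=2; cleared 0 line(s) (total 0); column heights now [5 3 4 5 2 2 1], max=5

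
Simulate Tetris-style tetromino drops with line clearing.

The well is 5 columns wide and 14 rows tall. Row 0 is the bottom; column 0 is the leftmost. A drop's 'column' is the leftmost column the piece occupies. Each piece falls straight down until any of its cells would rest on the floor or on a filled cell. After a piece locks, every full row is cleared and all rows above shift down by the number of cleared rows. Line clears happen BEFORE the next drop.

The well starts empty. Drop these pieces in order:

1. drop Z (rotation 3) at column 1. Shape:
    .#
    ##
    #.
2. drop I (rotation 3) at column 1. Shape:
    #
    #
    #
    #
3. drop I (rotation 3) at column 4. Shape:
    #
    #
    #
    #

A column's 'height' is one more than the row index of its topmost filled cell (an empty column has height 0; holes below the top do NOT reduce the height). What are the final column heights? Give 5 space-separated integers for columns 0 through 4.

Drop 1: Z rot3 at col 1 lands with bottom-row=0; cleared 0 line(s) (total 0); column heights now [0 2 3 0 0], max=3
Drop 2: I rot3 at col 1 lands with bottom-row=2; cleared 0 line(s) (total 0); column heights now [0 6 3 0 0], max=6
Drop 3: I rot3 at col 4 lands with bottom-row=0; cleared 0 line(s) (total 0); column heights now [0 6 3 0 4], max=6

Answer: 0 6 3 0 4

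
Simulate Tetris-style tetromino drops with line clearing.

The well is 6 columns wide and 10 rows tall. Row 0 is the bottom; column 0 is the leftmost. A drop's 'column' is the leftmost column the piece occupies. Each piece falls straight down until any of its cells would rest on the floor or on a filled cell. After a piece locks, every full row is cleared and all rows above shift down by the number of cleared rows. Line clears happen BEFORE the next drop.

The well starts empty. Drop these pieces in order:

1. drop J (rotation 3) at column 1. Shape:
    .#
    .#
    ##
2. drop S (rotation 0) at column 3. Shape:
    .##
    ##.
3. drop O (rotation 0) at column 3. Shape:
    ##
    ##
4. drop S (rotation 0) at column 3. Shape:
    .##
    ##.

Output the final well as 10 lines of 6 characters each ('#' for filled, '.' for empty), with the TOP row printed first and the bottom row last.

Answer: ......
......
......
......
....##
...##.
...##.
..###.
..#.##
.####.

Derivation:
Drop 1: J rot3 at col 1 lands with bottom-row=0; cleared 0 line(s) (total 0); column heights now [0 1 3 0 0 0], max=3
Drop 2: S rot0 at col 3 lands with bottom-row=0; cleared 0 line(s) (total 0); column heights now [0 1 3 1 2 2], max=3
Drop 3: O rot0 at col 3 lands with bottom-row=2; cleared 0 line(s) (total 0); column heights now [0 1 3 4 4 2], max=4
Drop 4: S rot0 at col 3 lands with bottom-row=4; cleared 0 line(s) (total 0); column heights now [0 1 3 5 6 6], max=6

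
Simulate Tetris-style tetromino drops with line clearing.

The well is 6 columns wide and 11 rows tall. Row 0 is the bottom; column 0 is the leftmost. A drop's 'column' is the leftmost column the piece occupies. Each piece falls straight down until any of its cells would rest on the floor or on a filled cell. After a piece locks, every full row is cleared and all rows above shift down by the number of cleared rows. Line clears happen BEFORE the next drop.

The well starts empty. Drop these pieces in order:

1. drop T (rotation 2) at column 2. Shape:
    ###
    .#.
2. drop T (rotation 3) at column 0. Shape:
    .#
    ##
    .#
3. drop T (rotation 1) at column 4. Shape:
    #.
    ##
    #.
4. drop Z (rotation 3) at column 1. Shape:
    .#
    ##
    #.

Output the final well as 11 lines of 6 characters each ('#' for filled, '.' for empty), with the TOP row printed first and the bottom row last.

Drop 1: T rot2 at col 2 lands with bottom-row=0; cleared 0 line(s) (total 0); column heights now [0 0 2 2 2 0], max=2
Drop 2: T rot3 at col 0 lands with bottom-row=0; cleared 0 line(s) (total 0); column heights now [2 3 2 2 2 0], max=3
Drop 3: T rot1 at col 4 lands with bottom-row=2; cleared 0 line(s) (total 0); column heights now [2 3 2 2 5 4], max=5
Drop 4: Z rot3 at col 1 lands with bottom-row=3; cleared 0 line(s) (total 0); column heights now [2 5 6 2 5 4], max=6

Answer: ......
......
......
......
......
..#...
.##.#.
.#..##
.#..#.
#####.
.#.#..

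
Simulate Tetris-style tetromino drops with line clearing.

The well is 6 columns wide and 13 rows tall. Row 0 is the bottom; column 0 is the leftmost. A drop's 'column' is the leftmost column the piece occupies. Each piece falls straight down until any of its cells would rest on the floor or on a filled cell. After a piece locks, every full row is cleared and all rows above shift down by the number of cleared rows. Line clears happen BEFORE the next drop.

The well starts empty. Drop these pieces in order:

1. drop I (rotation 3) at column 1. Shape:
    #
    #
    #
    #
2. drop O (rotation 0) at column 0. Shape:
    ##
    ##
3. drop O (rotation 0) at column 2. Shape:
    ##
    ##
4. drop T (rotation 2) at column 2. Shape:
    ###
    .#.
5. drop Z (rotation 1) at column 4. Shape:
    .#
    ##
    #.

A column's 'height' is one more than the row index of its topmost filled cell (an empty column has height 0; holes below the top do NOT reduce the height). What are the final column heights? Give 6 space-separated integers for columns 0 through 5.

Answer: 6 6 4 4 6 7

Derivation:
Drop 1: I rot3 at col 1 lands with bottom-row=0; cleared 0 line(s) (total 0); column heights now [0 4 0 0 0 0], max=4
Drop 2: O rot0 at col 0 lands with bottom-row=4; cleared 0 line(s) (total 0); column heights now [6 6 0 0 0 0], max=6
Drop 3: O rot0 at col 2 lands with bottom-row=0; cleared 0 line(s) (total 0); column heights now [6 6 2 2 0 0], max=6
Drop 4: T rot2 at col 2 lands with bottom-row=2; cleared 0 line(s) (total 0); column heights now [6 6 4 4 4 0], max=6
Drop 5: Z rot1 at col 4 lands with bottom-row=4; cleared 0 line(s) (total 0); column heights now [6 6 4 4 6 7], max=7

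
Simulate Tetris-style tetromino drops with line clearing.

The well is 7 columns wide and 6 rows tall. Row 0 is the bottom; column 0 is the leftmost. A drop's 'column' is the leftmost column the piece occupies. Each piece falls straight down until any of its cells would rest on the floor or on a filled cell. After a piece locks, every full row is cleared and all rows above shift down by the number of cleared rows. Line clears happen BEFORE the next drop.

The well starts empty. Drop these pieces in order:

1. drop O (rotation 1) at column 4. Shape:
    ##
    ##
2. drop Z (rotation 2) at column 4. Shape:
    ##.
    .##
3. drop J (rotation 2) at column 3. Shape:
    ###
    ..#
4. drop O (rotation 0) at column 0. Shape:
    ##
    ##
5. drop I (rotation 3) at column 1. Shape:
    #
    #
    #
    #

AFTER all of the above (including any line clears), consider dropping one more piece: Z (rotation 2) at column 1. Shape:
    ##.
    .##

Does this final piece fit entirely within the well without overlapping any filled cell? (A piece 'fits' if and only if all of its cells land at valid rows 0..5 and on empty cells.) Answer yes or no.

Answer: no

Derivation:
Drop 1: O rot1 at col 4 lands with bottom-row=0; cleared 0 line(s) (total 0); column heights now [0 0 0 0 2 2 0], max=2
Drop 2: Z rot2 at col 4 lands with bottom-row=2; cleared 0 line(s) (total 0); column heights now [0 0 0 0 4 4 3], max=4
Drop 3: J rot2 at col 3 lands with bottom-row=4; cleared 0 line(s) (total 0); column heights now [0 0 0 6 6 6 3], max=6
Drop 4: O rot0 at col 0 lands with bottom-row=0; cleared 0 line(s) (total 0); column heights now [2 2 0 6 6 6 3], max=6
Drop 5: I rot3 at col 1 lands with bottom-row=2; cleared 0 line(s) (total 0); column heights now [2 6 0 6 6 6 3], max=6
Test piece Z rot2 at col 1 (width 3): heights before test = [2 6 0 6 6 6 3]; fits = False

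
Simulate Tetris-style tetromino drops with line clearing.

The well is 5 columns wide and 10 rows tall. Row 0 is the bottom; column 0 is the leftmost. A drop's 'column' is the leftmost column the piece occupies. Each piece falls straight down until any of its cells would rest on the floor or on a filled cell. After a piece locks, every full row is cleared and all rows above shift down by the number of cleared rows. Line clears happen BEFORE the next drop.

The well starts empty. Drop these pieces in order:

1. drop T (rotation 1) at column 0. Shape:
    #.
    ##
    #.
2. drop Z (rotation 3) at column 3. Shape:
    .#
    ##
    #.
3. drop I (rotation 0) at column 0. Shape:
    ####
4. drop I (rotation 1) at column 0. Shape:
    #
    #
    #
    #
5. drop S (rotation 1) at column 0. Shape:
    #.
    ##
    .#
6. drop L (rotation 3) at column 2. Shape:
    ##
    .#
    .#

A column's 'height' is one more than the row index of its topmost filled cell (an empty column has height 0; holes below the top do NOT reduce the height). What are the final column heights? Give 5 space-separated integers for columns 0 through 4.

Drop 1: T rot1 at col 0 lands with bottom-row=0; cleared 0 line(s) (total 0); column heights now [3 2 0 0 0], max=3
Drop 2: Z rot3 at col 3 lands with bottom-row=0; cleared 0 line(s) (total 0); column heights now [3 2 0 2 3], max=3
Drop 3: I rot0 at col 0 lands with bottom-row=3; cleared 0 line(s) (total 0); column heights now [4 4 4 4 3], max=4
Drop 4: I rot1 at col 0 lands with bottom-row=4; cleared 0 line(s) (total 0); column heights now [8 4 4 4 3], max=8
Drop 5: S rot1 at col 0 lands with bottom-row=7; cleared 0 line(s) (total 0); column heights now [10 9 4 4 3], max=10
Drop 6: L rot3 at col 2 lands with bottom-row=4; cleared 0 line(s) (total 0); column heights now [10 9 7 7 3], max=10

Answer: 10 9 7 7 3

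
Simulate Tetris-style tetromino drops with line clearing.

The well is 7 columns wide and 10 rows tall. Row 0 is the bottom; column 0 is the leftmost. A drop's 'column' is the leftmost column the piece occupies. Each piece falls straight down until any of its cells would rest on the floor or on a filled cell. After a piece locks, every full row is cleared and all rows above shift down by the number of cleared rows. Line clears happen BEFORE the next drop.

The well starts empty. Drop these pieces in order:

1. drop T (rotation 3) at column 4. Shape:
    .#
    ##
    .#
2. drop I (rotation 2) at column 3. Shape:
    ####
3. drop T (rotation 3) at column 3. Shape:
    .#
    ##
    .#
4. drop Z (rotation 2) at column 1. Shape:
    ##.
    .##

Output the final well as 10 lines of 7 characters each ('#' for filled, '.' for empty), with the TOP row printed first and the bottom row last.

Answer: .......
.......
.##....
..###..
...##..
....#..
...####
.....#.
....##.
.....#.

Derivation:
Drop 1: T rot3 at col 4 lands with bottom-row=0; cleared 0 line(s) (total 0); column heights now [0 0 0 0 2 3 0], max=3
Drop 2: I rot2 at col 3 lands with bottom-row=3; cleared 0 line(s) (total 0); column heights now [0 0 0 4 4 4 4], max=4
Drop 3: T rot3 at col 3 lands with bottom-row=4; cleared 0 line(s) (total 0); column heights now [0 0 0 6 7 4 4], max=7
Drop 4: Z rot2 at col 1 lands with bottom-row=6; cleared 0 line(s) (total 0); column heights now [0 8 8 7 7 4 4], max=8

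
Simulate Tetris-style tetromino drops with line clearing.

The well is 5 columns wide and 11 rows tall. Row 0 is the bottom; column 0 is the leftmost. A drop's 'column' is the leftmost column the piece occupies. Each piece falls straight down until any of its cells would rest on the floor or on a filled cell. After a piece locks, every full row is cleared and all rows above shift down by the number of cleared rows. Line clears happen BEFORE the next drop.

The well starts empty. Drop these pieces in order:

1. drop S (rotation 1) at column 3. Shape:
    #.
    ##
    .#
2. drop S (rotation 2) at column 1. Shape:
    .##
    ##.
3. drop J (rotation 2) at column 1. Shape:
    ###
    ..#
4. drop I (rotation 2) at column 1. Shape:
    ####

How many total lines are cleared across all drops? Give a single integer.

Drop 1: S rot1 at col 3 lands with bottom-row=0; cleared 0 line(s) (total 0); column heights now [0 0 0 3 2], max=3
Drop 2: S rot2 at col 1 lands with bottom-row=2; cleared 0 line(s) (total 0); column heights now [0 3 4 4 2], max=4
Drop 3: J rot2 at col 1 lands with bottom-row=4; cleared 0 line(s) (total 0); column heights now [0 6 6 6 2], max=6
Drop 4: I rot2 at col 1 lands with bottom-row=6; cleared 0 line(s) (total 0); column heights now [0 7 7 7 7], max=7

Answer: 0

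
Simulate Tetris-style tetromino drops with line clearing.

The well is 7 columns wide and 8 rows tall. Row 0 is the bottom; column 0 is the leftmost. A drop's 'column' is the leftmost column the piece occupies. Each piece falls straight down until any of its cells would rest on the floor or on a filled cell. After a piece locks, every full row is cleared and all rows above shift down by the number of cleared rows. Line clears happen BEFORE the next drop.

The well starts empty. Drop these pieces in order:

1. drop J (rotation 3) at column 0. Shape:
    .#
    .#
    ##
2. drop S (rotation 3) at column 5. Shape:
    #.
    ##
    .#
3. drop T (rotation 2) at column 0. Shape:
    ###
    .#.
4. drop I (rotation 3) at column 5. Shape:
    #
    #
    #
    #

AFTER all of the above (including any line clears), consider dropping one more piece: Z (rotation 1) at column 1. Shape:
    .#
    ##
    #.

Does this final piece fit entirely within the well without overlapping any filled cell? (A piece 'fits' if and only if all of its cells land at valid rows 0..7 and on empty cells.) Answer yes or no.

Drop 1: J rot3 at col 0 lands with bottom-row=0; cleared 0 line(s) (total 0); column heights now [1 3 0 0 0 0 0], max=3
Drop 2: S rot3 at col 5 lands with bottom-row=0; cleared 0 line(s) (total 0); column heights now [1 3 0 0 0 3 2], max=3
Drop 3: T rot2 at col 0 lands with bottom-row=3; cleared 0 line(s) (total 0); column heights now [5 5 5 0 0 3 2], max=5
Drop 4: I rot3 at col 5 lands with bottom-row=3; cleared 0 line(s) (total 0); column heights now [5 5 5 0 0 7 2], max=7
Test piece Z rot1 at col 1 (width 2): heights before test = [5 5 5 0 0 7 2]; fits = True

Answer: yes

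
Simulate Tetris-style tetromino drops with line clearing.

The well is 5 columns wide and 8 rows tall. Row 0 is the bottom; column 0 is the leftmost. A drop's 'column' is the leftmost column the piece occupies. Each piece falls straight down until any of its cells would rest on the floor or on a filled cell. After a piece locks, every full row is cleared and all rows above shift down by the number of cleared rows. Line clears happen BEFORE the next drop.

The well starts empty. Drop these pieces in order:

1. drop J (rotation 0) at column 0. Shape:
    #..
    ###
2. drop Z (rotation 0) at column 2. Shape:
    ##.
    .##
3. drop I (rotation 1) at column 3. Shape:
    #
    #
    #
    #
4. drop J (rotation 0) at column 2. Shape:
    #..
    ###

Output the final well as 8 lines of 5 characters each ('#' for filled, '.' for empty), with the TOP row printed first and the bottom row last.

Answer: .....
..#..
..###
...#.
...#.
...#.
...#.
#.##.

Derivation:
Drop 1: J rot0 at col 0 lands with bottom-row=0; cleared 0 line(s) (total 0); column heights now [2 1 1 0 0], max=2
Drop 2: Z rot0 at col 2 lands with bottom-row=0; cleared 1 line(s) (total 1); column heights now [1 0 1 1 0], max=1
Drop 3: I rot1 at col 3 lands with bottom-row=1; cleared 0 line(s) (total 1); column heights now [1 0 1 5 0], max=5
Drop 4: J rot0 at col 2 lands with bottom-row=5; cleared 0 line(s) (total 1); column heights now [1 0 7 6 6], max=7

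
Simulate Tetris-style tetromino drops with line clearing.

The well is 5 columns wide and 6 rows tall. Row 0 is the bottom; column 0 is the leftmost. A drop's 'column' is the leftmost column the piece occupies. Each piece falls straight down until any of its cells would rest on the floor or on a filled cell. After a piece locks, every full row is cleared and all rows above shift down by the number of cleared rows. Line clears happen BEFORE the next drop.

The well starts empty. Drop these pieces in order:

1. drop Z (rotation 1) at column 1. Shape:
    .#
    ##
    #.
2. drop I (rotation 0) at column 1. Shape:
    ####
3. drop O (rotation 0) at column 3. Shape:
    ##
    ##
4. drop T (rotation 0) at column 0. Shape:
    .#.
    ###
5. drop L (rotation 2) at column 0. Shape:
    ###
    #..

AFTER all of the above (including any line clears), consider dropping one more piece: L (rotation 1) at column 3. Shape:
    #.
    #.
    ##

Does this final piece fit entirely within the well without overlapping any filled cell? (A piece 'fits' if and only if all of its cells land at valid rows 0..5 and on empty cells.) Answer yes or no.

Answer: no

Derivation:
Drop 1: Z rot1 at col 1 lands with bottom-row=0; cleared 0 line(s) (total 0); column heights now [0 2 3 0 0], max=3
Drop 2: I rot0 at col 1 lands with bottom-row=3; cleared 0 line(s) (total 0); column heights now [0 4 4 4 4], max=4
Drop 3: O rot0 at col 3 lands with bottom-row=4; cleared 0 line(s) (total 0); column heights now [0 4 4 6 6], max=6
Drop 4: T rot0 at col 0 lands with bottom-row=4; cleared 1 line(s) (total 1); column heights now [0 5 4 5 5], max=5
Drop 5: L rot2 at col 0 lands with bottom-row=4; cleared 0 line(s) (total 1); column heights now [6 6 6 5 5], max=6
Test piece L rot1 at col 3 (width 2): heights before test = [6 6 6 5 5]; fits = False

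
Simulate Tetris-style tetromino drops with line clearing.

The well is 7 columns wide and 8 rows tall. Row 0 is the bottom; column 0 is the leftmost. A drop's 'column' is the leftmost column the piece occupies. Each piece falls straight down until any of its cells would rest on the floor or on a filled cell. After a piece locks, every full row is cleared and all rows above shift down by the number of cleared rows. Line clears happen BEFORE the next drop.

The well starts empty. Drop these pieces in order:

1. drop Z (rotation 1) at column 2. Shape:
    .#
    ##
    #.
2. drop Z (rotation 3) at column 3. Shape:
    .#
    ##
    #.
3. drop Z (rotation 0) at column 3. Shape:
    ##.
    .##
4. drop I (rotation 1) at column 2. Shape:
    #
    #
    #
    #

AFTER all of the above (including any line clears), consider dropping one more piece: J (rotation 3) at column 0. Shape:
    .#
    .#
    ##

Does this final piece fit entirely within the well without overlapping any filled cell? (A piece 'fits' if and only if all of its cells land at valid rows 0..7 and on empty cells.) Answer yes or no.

Drop 1: Z rot1 at col 2 lands with bottom-row=0; cleared 0 line(s) (total 0); column heights now [0 0 2 3 0 0 0], max=3
Drop 2: Z rot3 at col 3 lands with bottom-row=3; cleared 0 line(s) (total 0); column heights now [0 0 2 5 6 0 0], max=6
Drop 3: Z rot0 at col 3 lands with bottom-row=6; cleared 0 line(s) (total 0); column heights now [0 0 2 8 8 7 0], max=8
Drop 4: I rot1 at col 2 lands with bottom-row=2; cleared 0 line(s) (total 0); column heights now [0 0 6 8 8 7 0], max=8
Test piece J rot3 at col 0 (width 2): heights before test = [0 0 6 8 8 7 0]; fits = True

Answer: yes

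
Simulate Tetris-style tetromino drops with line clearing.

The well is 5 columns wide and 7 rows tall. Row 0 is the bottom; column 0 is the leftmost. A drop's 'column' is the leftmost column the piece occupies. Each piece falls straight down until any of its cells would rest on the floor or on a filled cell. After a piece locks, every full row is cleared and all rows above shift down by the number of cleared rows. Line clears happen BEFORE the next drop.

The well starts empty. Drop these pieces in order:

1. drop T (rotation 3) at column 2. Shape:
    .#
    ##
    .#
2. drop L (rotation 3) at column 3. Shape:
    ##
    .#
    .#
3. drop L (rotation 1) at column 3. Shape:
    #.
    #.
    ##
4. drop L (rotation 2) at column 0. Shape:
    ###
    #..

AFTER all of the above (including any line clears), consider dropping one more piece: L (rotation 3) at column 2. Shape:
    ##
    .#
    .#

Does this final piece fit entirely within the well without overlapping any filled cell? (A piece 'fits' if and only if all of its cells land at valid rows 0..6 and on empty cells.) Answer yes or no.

Answer: no

Derivation:
Drop 1: T rot3 at col 2 lands with bottom-row=0; cleared 0 line(s) (total 0); column heights now [0 0 2 3 0], max=3
Drop 2: L rot3 at col 3 lands with bottom-row=1; cleared 0 line(s) (total 0); column heights now [0 0 2 4 4], max=4
Drop 3: L rot1 at col 3 lands with bottom-row=4; cleared 0 line(s) (total 0); column heights now [0 0 2 7 5], max=7
Drop 4: L rot2 at col 0 lands with bottom-row=1; cleared 1 line(s) (total 1); column heights now [2 0 2 6 4], max=6
Test piece L rot3 at col 2 (width 2): heights before test = [2 0 2 6 4]; fits = False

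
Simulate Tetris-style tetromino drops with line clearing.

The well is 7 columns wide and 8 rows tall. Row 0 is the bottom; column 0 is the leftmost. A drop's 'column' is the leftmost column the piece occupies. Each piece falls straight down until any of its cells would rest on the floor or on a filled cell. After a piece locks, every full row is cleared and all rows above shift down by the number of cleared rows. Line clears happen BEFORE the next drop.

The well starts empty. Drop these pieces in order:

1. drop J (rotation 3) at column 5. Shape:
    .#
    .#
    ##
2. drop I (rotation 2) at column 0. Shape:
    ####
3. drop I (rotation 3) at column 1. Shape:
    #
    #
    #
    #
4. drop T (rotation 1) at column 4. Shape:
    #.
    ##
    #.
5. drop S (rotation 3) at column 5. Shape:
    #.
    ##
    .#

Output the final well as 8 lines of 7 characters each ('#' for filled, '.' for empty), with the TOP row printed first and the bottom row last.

Drop 1: J rot3 at col 5 lands with bottom-row=0; cleared 0 line(s) (total 0); column heights now [0 0 0 0 0 1 3], max=3
Drop 2: I rot2 at col 0 lands with bottom-row=0; cleared 0 line(s) (total 0); column heights now [1 1 1 1 0 1 3], max=3
Drop 3: I rot3 at col 1 lands with bottom-row=1; cleared 0 line(s) (total 0); column heights now [1 5 1 1 0 1 3], max=5
Drop 4: T rot1 at col 4 lands with bottom-row=0; cleared 1 line(s) (total 1); column heights now [0 4 0 0 2 1 2], max=4
Drop 5: S rot3 at col 5 lands with bottom-row=2; cleared 0 line(s) (total 1); column heights now [0 4 0 0 2 5 4], max=5

Answer: .......
.......
.......
.....#.
.#...##
.#....#
.#..#.#
.#..###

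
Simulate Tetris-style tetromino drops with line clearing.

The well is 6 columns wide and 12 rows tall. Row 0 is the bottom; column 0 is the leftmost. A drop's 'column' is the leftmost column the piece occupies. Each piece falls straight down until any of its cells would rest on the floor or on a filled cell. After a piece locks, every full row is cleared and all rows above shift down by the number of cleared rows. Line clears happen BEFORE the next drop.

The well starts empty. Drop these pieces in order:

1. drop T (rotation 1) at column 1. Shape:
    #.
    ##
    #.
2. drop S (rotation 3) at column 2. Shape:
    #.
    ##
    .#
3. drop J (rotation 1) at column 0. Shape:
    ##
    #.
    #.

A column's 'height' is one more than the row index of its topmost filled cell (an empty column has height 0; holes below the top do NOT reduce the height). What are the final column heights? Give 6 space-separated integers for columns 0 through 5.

Answer: 4 4 4 3 0 0

Derivation:
Drop 1: T rot1 at col 1 lands with bottom-row=0; cleared 0 line(s) (total 0); column heights now [0 3 2 0 0 0], max=3
Drop 2: S rot3 at col 2 lands with bottom-row=1; cleared 0 line(s) (total 0); column heights now [0 3 4 3 0 0], max=4
Drop 3: J rot1 at col 0 lands with bottom-row=1; cleared 0 line(s) (total 0); column heights now [4 4 4 3 0 0], max=4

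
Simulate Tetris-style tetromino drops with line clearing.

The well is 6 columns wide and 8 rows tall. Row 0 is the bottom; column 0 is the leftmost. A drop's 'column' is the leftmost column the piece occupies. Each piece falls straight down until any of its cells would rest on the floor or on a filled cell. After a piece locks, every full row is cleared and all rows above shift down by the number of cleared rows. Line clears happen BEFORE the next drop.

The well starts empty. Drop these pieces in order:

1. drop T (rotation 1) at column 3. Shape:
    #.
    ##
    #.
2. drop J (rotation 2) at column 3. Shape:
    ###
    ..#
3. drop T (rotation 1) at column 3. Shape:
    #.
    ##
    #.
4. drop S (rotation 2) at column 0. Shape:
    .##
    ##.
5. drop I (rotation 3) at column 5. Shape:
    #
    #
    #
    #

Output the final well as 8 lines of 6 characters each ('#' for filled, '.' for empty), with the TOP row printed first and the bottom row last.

Drop 1: T rot1 at col 3 lands with bottom-row=0; cleared 0 line(s) (total 0); column heights now [0 0 0 3 2 0], max=3
Drop 2: J rot2 at col 3 lands with bottom-row=2; cleared 0 line(s) (total 0); column heights now [0 0 0 4 4 4], max=4
Drop 3: T rot1 at col 3 lands with bottom-row=4; cleared 0 line(s) (total 0); column heights now [0 0 0 7 6 4], max=7
Drop 4: S rot2 at col 0 lands with bottom-row=0; cleared 0 line(s) (total 0); column heights now [1 2 2 7 6 4], max=7
Drop 5: I rot3 at col 5 lands with bottom-row=4; cleared 0 line(s) (total 0); column heights now [1 2 2 7 6 8], max=8

Answer: .....#
...#.#
...###
...#.#
...###
...#.#
.####.
##.#..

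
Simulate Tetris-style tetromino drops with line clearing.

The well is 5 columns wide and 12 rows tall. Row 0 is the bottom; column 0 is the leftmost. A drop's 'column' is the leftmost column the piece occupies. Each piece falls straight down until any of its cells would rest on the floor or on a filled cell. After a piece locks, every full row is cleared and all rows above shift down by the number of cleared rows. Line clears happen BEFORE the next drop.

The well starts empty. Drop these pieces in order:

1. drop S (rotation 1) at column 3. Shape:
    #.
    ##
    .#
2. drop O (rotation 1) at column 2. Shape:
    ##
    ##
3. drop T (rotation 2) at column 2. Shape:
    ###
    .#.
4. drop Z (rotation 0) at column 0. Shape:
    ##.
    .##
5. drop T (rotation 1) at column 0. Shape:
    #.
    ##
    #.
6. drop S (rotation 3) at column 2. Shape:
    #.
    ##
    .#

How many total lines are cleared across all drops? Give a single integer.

Drop 1: S rot1 at col 3 lands with bottom-row=0; cleared 0 line(s) (total 0); column heights now [0 0 0 3 2], max=3
Drop 2: O rot1 at col 2 lands with bottom-row=3; cleared 0 line(s) (total 0); column heights now [0 0 5 5 2], max=5
Drop 3: T rot2 at col 2 lands with bottom-row=5; cleared 0 line(s) (total 0); column heights now [0 0 7 7 7], max=7
Drop 4: Z rot0 at col 0 lands with bottom-row=7; cleared 0 line(s) (total 0); column heights now [9 9 8 7 7], max=9
Drop 5: T rot1 at col 0 lands with bottom-row=9; cleared 0 line(s) (total 0); column heights now [12 11 8 7 7], max=12
Drop 6: S rot3 at col 2 lands with bottom-row=7; cleared 0 line(s) (total 0); column heights now [12 11 10 9 7], max=12

Answer: 0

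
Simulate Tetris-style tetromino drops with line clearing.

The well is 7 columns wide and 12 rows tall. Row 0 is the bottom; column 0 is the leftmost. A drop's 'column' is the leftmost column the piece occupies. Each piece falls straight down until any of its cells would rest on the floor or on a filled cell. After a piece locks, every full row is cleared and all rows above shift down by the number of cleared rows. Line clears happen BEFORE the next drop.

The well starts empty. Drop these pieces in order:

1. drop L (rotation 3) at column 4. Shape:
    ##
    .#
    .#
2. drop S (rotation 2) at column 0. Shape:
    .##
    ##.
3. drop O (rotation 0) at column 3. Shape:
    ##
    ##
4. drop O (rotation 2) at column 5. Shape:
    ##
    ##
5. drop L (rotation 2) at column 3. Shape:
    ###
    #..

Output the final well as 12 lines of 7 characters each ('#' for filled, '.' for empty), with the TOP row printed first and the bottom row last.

Drop 1: L rot3 at col 4 lands with bottom-row=0; cleared 0 line(s) (total 0); column heights now [0 0 0 0 3 3 0], max=3
Drop 2: S rot2 at col 0 lands with bottom-row=0; cleared 0 line(s) (total 0); column heights now [1 2 2 0 3 3 0], max=3
Drop 3: O rot0 at col 3 lands with bottom-row=3; cleared 0 line(s) (total 0); column heights now [1 2 2 5 5 3 0], max=5
Drop 4: O rot2 at col 5 lands with bottom-row=3; cleared 0 line(s) (total 0); column heights now [1 2 2 5 5 5 5], max=5
Drop 5: L rot2 at col 3 lands with bottom-row=5; cleared 0 line(s) (total 0); column heights now [1 2 2 7 7 7 5], max=7

Answer: .......
.......
.......
.......
.......
...###.
...#...
...####
...####
....##.
.##..#.
##...#.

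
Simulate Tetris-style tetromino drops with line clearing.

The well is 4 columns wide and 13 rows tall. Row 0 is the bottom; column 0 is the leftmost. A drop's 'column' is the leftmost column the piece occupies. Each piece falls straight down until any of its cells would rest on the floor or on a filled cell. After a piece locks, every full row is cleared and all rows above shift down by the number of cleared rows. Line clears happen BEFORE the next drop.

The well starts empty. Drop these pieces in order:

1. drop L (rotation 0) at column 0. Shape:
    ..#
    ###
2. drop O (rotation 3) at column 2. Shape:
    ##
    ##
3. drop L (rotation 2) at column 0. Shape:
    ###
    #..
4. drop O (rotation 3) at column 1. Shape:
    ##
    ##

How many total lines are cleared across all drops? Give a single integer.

Drop 1: L rot0 at col 0 lands with bottom-row=0; cleared 0 line(s) (total 0); column heights now [1 1 2 0], max=2
Drop 2: O rot3 at col 2 lands with bottom-row=2; cleared 0 line(s) (total 0); column heights now [1 1 4 4], max=4
Drop 3: L rot2 at col 0 lands with bottom-row=3; cleared 0 line(s) (total 0); column heights now [5 5 5 4], max=5
Drop 4: O rot3 at col 1 lands with bottom-row=5; cleared 0 line(s) (total 0); column heights now [5 7 7 4], max=7

Answer: 0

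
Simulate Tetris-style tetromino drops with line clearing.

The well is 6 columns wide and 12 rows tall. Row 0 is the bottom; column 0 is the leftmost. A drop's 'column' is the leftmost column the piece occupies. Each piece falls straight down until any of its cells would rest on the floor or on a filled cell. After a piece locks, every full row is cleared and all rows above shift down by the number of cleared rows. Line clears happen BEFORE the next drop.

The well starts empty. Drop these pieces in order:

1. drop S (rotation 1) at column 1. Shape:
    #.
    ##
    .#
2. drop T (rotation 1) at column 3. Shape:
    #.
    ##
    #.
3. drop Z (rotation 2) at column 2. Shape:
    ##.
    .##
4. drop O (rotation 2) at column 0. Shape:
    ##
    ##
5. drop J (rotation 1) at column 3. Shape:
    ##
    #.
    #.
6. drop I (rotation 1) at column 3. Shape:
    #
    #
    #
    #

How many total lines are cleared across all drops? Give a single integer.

Drop 1: S rot1 at col 1 lands with bottom-row=0; cleared 0 line(s) (total 0); column heights now [0 3 2 0 0 0], max=3
Drop 2: T rot1 at col 3 lands with bottom-row=0; cleared 0 line(s) (total 0); column heights now [0 3 2 3 2 0], max=3
Drop 3: Z rot2 at col 2 lands with bottom-row=3; cleared 0 line(s) (total 0); column heights now [0 3 5 5 4 0], max=5
Drop 4: O rot2 at col 0 lands with bottom-row=3; cleared 0 line(s) (total 0); column heights now [5 5 5 5 4 0], max=5
Drop 5: J rot1 at col 3 lands with bottom-row=5; cleared 0 line(s) (total 0); column heights now [5 5 5 8 8 0], max=8
Drop 6: I rot1 at col 3 lands with bottom-row=8; cleared 0 line(s) (total 0); column heights now [5 5 5 12 8 0], max=12

Answer: 0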